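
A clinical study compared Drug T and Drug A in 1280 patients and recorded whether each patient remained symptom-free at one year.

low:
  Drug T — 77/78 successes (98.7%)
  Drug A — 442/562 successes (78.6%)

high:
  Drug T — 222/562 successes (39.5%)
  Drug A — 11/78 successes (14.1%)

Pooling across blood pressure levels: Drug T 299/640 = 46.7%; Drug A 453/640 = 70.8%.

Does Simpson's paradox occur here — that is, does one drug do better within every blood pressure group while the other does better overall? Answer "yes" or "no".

yes

Within each blood pressure level (low 98.7% vs 78.6%; high 39.5% vs 14.1%), Drug T has the higher rate every time. Pooled: 46.7% vs 70.8% — Drug A has the higher rate overall. The two comparisons disagree.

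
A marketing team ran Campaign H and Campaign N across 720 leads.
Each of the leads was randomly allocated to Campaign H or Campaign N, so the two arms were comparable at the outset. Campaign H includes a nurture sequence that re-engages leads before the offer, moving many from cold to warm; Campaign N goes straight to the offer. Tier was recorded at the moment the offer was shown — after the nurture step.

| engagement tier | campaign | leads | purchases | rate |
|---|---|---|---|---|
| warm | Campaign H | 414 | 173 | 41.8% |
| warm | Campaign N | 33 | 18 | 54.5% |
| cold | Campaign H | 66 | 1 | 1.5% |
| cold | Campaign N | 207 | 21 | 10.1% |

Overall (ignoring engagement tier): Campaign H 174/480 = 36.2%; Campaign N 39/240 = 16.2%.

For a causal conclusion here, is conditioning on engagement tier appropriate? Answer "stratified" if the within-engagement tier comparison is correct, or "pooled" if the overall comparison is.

Because the campaign influences engagement tier, engagement tier is a post-treatment mediator, not a confounder. Stratifying on it would bias the estimate; the causal effect is the crude pooled difference.
Pooled: Campaign H 36.2% vs Campaign N 16.2%; Campaign H is higher overall.

pooled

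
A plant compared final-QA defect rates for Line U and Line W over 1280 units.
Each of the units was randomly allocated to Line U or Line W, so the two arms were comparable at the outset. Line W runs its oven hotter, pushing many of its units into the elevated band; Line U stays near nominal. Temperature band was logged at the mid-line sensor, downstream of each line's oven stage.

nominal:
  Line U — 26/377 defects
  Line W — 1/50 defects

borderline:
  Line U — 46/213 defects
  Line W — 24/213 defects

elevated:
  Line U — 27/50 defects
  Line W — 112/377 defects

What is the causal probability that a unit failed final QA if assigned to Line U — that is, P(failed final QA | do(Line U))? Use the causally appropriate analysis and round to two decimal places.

Line W is lower inside every in-process temperature band stratum but Line U is lower in aggregate. Whether to stratify depends on how in-process temperature band relates to the line.
In-process temperature band is downstream of the line. One should not condition on a consequence of treatment, so the overall rates are the right comparison.
So P(outcome | do(Line U)) is just the pooled rate for Line U: 99/640 = 0.155.

0.15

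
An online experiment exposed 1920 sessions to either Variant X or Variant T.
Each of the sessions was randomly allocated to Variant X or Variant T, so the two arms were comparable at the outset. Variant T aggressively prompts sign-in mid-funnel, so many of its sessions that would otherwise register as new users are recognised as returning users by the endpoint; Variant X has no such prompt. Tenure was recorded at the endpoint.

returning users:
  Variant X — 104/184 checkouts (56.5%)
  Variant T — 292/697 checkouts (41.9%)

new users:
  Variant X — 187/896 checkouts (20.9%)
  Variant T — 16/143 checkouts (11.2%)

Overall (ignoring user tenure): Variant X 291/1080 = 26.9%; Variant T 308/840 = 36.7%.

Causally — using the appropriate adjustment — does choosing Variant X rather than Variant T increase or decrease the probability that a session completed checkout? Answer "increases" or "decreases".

The distribution of user tenure is itself part of what the variant does — it is an intermediate outcome. Holding it fixed would remove that part of the effect; the total effect is the pooled difference.
Pooled: Variant X 26.9% vs Variant T 36.7%; Variant T is higher overall.

decreases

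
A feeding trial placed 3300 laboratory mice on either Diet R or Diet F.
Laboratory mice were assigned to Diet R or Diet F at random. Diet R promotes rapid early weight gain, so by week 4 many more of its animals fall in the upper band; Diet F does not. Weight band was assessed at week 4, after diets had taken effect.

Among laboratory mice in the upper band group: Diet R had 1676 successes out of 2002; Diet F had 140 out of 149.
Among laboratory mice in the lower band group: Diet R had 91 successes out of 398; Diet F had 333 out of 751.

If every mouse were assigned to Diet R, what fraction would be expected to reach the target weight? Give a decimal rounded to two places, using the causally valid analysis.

0.74

Within every week-4 weight band level Diet F has the higher rate, yet pooled Diet R does — Simpson's reversal.
Week-4 weight band is downstream of the diet. One should not condition on a consequence of treatment, so the overall rates are the right comparison.
So P(outcome | do(Diet R)) is just the pooled rate for Diet R: 1767/2400 = 0.736.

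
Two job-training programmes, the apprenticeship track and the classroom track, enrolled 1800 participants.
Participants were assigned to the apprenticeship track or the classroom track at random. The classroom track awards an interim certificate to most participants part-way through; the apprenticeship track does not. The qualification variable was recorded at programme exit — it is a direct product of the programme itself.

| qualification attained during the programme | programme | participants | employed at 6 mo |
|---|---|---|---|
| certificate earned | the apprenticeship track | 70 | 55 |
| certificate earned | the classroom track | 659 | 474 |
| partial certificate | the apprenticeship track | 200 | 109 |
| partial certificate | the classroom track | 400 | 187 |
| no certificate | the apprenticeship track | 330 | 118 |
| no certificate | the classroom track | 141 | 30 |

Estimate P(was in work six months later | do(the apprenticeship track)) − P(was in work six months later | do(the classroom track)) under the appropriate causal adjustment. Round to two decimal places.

Because the programme influences qualification attained during the programme, qualification attained during the programme is a post-treatment mediator, not a confounder. Stratifying on it would bias the estimate; the causal effect is the crude pooled difference.
The causal difference is the pooled difference: 0.470 − 0.576 = -0.106.

-0.11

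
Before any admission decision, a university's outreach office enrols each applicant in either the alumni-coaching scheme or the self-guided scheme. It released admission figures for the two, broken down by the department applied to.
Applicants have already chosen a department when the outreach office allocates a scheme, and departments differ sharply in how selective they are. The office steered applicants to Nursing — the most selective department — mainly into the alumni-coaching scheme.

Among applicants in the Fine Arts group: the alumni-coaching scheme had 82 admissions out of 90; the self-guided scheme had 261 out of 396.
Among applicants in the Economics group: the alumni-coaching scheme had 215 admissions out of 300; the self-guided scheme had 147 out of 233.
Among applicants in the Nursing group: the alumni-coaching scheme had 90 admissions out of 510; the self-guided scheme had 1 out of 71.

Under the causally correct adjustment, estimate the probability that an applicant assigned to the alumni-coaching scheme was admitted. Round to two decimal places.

The department-specific comparison favours the alumni-coaching scheme throughout, but the pooled figures favour the self-guided scheme. The question is whether to condition on department.
Here department is a common cause — it drives both which outreach scheme a case falls under and the outcome. The crude comparison mixes populations; the stratum-specific rates are the causally relevant ones.
Standardising the alumni-coaching scheme to the population department mix: 0.304·82/90 + 0.333·215/300 + 0.363·90/510 = 0.580.

0.58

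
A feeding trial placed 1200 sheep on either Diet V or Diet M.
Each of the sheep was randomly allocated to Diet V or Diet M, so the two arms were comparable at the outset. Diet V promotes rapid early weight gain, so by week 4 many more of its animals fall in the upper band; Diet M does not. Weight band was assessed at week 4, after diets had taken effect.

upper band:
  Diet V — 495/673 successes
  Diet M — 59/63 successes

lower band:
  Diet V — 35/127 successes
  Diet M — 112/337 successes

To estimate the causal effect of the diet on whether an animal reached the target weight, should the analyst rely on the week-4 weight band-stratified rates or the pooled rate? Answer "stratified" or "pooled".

pooled

Within every week-4 weight band level Diet M has the higher rate, yet pooled Diet V does — Simpson's reversal.
Week-4 weight band is downstream of the diet. One should not condition on a consequence of treatment, so the overall rates are the right comparison.
Pooled: Diet V 66.2% vs Diet M 42.8%; Diet V is higher overall.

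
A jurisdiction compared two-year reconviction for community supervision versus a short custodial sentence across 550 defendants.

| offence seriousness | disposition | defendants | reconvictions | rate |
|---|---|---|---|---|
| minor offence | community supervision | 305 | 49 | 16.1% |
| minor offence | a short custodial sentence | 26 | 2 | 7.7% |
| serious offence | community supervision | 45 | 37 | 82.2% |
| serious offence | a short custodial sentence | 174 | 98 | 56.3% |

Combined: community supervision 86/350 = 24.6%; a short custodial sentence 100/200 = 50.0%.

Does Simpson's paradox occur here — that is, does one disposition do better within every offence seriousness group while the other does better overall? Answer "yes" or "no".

Within each offence seriousness level (minor offence 16.1% vs 7.7%; serious offence 82.2% vs 56.3%), a short custodial sentence has the lower rate every time. Pooled: 24.6% vs 50.0% — community supervision has the lower rate overall. The two comparisons disagree.

yes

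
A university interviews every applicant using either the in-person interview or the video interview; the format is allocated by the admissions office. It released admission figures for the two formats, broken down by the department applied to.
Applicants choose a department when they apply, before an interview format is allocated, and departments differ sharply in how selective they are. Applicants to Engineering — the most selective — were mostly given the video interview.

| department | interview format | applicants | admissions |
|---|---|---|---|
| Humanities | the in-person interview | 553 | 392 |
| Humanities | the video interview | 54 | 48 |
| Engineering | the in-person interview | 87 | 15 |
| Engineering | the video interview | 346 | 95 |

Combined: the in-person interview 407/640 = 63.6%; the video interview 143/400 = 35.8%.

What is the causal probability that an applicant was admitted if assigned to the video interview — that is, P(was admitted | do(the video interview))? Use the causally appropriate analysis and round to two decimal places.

0.63

the video interview is higher inside every department stratum but the in-person interview is higher in aggregate. Whether to stratify depends on how department relates to the interview format.
Nothing the interview format does changes department; the imbalance is an allocation artefact. With department also predicting the outcome, the pooled figure is confounded, and the within-stratum comparison is the causal one.
Standardising the video interview to the population department mix: 0.584·48/54 + 0.416·95/346 = 0.633.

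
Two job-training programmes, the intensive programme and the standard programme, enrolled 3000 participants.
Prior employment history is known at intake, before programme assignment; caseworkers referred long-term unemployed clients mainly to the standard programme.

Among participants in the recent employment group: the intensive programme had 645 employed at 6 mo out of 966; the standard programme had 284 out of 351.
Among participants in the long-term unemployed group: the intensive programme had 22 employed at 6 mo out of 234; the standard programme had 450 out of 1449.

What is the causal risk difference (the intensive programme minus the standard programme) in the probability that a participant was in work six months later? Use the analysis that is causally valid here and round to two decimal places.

Here prior employment history is a common cause — it drives both which programme a case falls under and the outcome. The crude comparison mixes populations; the stratum-specific rates are the causally relevant ones.
Adjusting over the population distribution of prior employment history: 0.439·(0.668−0.809) + 0.561·(0.094−0.311) = -0.184.

-0.18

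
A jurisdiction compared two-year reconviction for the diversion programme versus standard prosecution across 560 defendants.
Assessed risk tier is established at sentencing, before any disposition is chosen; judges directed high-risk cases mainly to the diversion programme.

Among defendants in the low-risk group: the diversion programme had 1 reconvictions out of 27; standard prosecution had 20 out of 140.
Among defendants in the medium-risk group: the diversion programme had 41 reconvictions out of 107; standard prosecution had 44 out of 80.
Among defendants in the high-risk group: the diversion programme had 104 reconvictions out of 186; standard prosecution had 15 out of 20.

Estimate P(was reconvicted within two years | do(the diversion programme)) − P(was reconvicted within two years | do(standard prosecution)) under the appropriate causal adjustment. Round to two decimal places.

-0.16

The stratified and pooled comparisons disagree (the diversion programme wins within each assessed risk tier; standard prosecution wins overall), so the answer turns on the causal role of assessed risk tier.
Assessed risk tier satisfies the back-door criterion: it is not a descendant of the disposition, and it blocks the spurious path from disposition to outcome. Adjusting for it (i.e., using the within-assessed risk tier rates) gives the causal effect.
Adjusting over the population distribution of assessed risk tier: 0.298·(0.037−0.143) + 0.334·(0.383−0.550) + 0.368·(0.559−0.750) = -0.157.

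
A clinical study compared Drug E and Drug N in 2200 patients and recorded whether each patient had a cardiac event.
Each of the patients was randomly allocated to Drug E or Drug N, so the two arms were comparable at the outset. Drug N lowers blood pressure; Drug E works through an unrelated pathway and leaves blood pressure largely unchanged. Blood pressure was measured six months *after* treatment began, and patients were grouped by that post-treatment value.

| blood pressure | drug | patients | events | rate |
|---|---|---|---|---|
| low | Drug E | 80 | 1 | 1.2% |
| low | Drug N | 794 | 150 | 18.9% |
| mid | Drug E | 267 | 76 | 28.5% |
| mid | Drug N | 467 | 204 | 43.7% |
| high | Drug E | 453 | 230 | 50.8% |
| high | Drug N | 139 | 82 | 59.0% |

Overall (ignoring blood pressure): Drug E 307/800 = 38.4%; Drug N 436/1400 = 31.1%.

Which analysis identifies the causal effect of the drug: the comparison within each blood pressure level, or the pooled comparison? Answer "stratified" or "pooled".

pooled

Blood pressure lies on the pathway drug → blood pressure → outcome, so adjusting for it blocks the indirect effect. For the total causal effect of drug, use the unadjusted pooled rates.
Pooled: Drug E 38.4% vs Drug N 31.1%; Drug N is lower overall.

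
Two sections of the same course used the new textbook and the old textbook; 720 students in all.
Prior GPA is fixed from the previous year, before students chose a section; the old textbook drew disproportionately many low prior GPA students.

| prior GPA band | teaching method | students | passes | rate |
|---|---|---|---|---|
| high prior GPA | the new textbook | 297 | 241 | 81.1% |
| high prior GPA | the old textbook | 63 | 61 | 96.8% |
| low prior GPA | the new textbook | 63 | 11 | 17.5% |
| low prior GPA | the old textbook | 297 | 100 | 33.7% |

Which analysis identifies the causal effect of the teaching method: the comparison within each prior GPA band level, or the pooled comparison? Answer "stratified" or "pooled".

The prior GPA band-specific comparison favours the old textbook throughout, but the pooled figures favour the new textbook. The question is whether to condition on prior GPA band.
Prior GPA band satisfies the back-door criterion: it is not a descendant of the teaching method, and it blocks the spurious path from teaching method to outcome. Adjusting for it (i.e., using the within-prior GPA band rates) gives the causal effect.
Within each level — high prior GPA: 81.1% vs 96.8%; low prior GPA: 17.5% vs 33.7% — the old textbook is higher every time.

stratified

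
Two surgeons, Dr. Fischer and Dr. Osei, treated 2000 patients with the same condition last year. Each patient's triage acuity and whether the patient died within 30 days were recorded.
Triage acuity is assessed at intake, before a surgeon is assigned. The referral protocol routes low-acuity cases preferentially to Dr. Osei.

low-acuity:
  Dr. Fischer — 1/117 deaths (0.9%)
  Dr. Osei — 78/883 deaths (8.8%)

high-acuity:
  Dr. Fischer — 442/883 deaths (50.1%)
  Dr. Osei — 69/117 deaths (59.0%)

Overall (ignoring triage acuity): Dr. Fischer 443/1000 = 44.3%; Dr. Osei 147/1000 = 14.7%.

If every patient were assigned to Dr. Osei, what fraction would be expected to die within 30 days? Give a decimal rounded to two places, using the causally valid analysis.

0.34

Triage acuity satisfies the back-door criterion: it is not a descendant of the surgeon, and it blocks the spurious path from surgeon to outcome. Adjusting for it (i.e., using the within-triage acuity rates) gives the causal effect.
Standardising Dr. Osei to the population triage acuity mix: 0.500·78/883 + 0.500·69/117 = 0.339.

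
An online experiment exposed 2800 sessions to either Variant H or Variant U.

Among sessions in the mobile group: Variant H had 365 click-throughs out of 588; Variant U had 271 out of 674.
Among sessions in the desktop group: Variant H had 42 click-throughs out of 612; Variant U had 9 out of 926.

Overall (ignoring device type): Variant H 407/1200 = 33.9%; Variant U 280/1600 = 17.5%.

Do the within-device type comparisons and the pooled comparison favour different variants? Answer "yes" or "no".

no

Within each device type level (mobile 62.1% vs 40.2%; desktop 6.9% vs 1.0%), Variant H has the higher rate every time. Pooled: 33.9% vs 17.5% — Variant H has the higher rate overall. They agree.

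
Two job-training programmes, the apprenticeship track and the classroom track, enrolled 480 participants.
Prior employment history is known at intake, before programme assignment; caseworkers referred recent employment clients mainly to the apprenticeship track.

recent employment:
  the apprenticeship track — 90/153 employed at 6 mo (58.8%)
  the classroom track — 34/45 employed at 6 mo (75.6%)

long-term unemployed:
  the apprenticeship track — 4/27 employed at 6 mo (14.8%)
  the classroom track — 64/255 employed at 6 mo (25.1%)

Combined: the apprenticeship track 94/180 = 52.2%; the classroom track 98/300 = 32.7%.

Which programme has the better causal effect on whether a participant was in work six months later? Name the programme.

the classroom track

the classroom track is higher inside every prior employment history stratum but the apprenticeship track is higher in aggregate. Whether to stratify depends on how prior employment history relates to the programme.
Prior employment history is set before the programme has any effect — it is not caused by the programme — and it independently drives the outcome. That makes it a confounder, so the causal comparison is within prior employment history levels.
Within each level — recent employment: 58.8% vs 75.6%; long-term unemployed: 14.8% vs 25.1% — the classroom track is higher every time.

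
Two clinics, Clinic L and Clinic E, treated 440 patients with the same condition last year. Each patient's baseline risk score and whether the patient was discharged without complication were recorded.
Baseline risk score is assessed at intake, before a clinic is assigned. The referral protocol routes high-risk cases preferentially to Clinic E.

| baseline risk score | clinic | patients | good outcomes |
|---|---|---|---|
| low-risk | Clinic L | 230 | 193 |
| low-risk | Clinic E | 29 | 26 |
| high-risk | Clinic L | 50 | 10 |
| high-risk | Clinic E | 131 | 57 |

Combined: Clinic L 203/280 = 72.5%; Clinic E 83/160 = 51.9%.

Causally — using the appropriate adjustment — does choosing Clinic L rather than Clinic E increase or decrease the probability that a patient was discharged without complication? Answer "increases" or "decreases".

Within every baseline risk score level Clinic E has the higher rate, yet pooled Clinic L does — Simpson's reversal.
Nothing the clinic does changes baseline risk score; the imbalance is an allocation artefact. With baseline risk score also predicting the outcome, the pooled figure is confounded, and the within-stratum comparison is the causal one.
Within each level — low-risk: 83.9% vs 89.7%; high-risk: 20.0% vs 43.5% — Clinic E is higher every time.

decreases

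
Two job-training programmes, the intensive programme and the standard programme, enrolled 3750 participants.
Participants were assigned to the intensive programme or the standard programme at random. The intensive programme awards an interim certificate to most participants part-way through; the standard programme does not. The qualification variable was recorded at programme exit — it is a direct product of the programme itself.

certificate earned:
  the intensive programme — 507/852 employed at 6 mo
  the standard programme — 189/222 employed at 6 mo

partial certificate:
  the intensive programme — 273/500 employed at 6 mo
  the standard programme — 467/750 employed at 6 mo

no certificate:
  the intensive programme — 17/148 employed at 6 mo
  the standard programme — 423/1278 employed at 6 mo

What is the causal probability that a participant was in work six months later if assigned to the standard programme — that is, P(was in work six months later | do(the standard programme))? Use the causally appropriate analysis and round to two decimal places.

The qualification attained during the programme-specific comparison favours the standard programme throughout, but the pooled figures favour the intensive programme. The question is whether to condition on qualification attained during the programme.
The distribution of qualification attained during the programme is itself part of what the programme does — it is an intermediate outcome. Holding it fixed would remove that part of the effect; the total effect is the pooled difference.
So P(outcome | do(the standard programme)) is just the pooled rate for the standard programme: 1079/2250 = 0.480.

0.48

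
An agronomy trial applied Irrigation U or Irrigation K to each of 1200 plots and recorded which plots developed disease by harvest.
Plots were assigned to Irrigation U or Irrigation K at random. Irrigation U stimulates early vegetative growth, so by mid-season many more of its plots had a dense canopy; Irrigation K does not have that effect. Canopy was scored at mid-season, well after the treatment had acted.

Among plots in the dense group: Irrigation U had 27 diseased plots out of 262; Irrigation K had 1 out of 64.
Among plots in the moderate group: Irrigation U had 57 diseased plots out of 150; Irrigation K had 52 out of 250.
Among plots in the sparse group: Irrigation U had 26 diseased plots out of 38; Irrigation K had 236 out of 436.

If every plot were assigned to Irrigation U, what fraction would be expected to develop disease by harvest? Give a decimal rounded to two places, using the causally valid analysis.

The mid-season canopy-specific comparison favours Irrigation K throughout, but the pooled figures favour Irrigation U. The question is whether to condition on mid-season canopy.
Because the irrigation influences mid-season canopy, mid-season canopy is a post-treatment mediator, not a confounder. Stratifying on it would bias the estimate; the causal effect is the crude pooled difference.
So P(outcome | do(Irrigation U)) is just the pooled rate for Irrigation U: 110/450 = 0.244.

0.24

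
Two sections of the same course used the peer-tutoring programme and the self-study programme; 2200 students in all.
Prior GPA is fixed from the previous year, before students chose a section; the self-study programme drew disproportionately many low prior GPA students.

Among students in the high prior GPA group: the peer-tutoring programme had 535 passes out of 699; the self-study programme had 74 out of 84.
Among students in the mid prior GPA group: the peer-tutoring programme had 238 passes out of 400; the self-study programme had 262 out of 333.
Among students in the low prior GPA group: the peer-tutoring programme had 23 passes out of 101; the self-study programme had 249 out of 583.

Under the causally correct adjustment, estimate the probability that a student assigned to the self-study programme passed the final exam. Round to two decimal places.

Prior GPA band differs across teaching methods for reasons unrelated to any effect of the teaching method itself, and it separately predicts the outcome — a classic confounder. We must compare within prior GPA band levels.
Standardising the self-study programme to the population prior GPA band mix: 0.356·74/84 + 0.333·262/333 + 0.311·249/583 = 0.708.

0.71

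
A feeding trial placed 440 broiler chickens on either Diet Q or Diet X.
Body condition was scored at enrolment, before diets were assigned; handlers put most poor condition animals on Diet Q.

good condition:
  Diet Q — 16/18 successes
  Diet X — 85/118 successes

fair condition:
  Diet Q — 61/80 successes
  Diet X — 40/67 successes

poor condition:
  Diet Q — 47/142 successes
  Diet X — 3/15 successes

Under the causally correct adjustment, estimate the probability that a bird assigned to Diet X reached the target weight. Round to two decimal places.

Here starting body condition is a common cause — it drives both which diet a case falls under and the outcome. The crude comparison mixes populations; the stratum-specific rates are the causally relevant ones.
Standardising Diet X to the population starting body condition mix: 0.309·85/118 + 0.334·40/67 + 0.357·3/15 = 0.493.

0.49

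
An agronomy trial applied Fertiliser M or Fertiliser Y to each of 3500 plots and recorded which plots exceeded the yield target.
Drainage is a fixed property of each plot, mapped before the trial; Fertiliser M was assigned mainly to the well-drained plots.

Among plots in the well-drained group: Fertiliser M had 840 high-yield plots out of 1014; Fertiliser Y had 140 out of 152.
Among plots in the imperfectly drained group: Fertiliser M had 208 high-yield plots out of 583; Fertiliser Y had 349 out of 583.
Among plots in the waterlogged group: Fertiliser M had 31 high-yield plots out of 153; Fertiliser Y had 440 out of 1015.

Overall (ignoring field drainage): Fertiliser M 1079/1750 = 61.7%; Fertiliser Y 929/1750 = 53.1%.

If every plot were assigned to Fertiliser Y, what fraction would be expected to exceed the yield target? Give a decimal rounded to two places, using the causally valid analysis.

0.65

Within every field drainage level Fertiliser Y has the higher rate, yet pooled Fertiliser M does — Simpson's reversal.
Field drainage is set before the fertiliser has any effect — it is not caused by the fertiliser — and it independently drives the outcome. That makes it a confounder, so the causal comparison is within field drainage levels.
Standardising Fertiliser Y to the population field drainage mix: 0.333·140/152 + 0.333·349/583 + 0.334·440/1015 = 0.651.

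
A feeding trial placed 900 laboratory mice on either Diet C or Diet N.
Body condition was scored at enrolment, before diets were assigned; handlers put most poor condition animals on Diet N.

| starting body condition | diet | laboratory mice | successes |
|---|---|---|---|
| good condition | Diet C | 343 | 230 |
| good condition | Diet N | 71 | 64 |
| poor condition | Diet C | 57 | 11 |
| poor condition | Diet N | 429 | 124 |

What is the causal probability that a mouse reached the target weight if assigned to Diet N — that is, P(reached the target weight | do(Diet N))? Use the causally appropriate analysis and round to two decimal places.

0.57

The starting body condition-specific comparison favours Diet N throughout, but the pooled figures favour Diet C. The question is whether to condition on starting body condition.
Since starting body condition is a pre-existing factor (not a product of the diet) and it affects the outcome on its own, it is a confounder. The stratified rates, not the pooled rate, identify the causal effect.
Standardising Diet N to the population starting body condition mix: 0.460·64/71 + 0.540·124/429 = 0.571.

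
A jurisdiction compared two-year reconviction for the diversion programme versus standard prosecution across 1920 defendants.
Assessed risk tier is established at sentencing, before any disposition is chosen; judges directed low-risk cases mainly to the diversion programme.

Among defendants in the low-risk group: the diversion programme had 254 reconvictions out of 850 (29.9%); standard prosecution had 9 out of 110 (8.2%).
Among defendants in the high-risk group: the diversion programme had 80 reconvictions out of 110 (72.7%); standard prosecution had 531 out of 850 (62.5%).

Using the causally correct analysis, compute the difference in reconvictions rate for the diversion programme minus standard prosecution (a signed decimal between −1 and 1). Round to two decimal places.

+0.16

Since assessed risk tier is a pre-existing factor (not a product of the disposition) and it affects the outcome on its own, it is a confounder. The stratified rates, not the pooled rate, identify the causal effect.
Adjusting over the population distribution of assessed risk tier: 0.500·(0.299−0.082) + 0.500·(0.727−0.625) = +0.160.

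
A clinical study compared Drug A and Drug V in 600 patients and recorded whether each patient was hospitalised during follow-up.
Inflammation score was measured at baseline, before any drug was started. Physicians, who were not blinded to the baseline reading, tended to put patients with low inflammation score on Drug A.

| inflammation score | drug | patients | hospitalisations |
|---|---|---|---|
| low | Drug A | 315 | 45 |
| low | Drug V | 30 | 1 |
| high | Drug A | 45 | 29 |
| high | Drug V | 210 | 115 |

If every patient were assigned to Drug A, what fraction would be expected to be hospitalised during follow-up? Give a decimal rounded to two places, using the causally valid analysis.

0.36

Here inflammation score is a common cause — it drives both which drug a case falls under and the outcome. The crude comparison mixes populations; the stratum-specific rates are the causally relevant ones.
Standardising Drug A to the population inflammation score mix: 0.575·45/315 + 0.425·29/45 = 0.356.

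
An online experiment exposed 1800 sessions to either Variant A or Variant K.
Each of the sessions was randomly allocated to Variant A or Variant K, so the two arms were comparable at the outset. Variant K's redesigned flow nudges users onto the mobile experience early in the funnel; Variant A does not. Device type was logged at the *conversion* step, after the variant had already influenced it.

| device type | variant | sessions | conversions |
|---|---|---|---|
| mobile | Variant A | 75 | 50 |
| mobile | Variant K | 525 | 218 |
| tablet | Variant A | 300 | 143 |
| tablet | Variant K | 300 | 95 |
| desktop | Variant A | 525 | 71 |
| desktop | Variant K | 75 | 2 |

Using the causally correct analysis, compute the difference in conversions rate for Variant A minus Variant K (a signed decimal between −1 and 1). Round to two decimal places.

-0.06

Device type is recorded after the variant and is itself shifted by it — it sits on the causal path from variant to outcome. Conditioning on a mediator would strip out part of the effect we want; the pooled comparison gives the total causal effect.
The causal difference is the pooled difference: 0.293 − 0.350 = -0.057.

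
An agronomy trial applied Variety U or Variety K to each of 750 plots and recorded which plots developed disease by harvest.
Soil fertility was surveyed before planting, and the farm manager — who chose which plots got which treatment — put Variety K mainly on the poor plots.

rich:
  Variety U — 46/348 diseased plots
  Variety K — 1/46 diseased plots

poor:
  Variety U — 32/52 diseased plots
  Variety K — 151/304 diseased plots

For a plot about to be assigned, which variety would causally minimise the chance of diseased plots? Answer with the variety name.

Variety K

Soil fertility is set before the variety has any effect — it is not caused by the variety — and it independently drives the outcome. That makes it a confounder, so the causal comparison is within soil fertility levels.
Within each level — rich: 13.2% vs 2.2%; poor: 61.5% vs 49.7% — Variety K is lower every time.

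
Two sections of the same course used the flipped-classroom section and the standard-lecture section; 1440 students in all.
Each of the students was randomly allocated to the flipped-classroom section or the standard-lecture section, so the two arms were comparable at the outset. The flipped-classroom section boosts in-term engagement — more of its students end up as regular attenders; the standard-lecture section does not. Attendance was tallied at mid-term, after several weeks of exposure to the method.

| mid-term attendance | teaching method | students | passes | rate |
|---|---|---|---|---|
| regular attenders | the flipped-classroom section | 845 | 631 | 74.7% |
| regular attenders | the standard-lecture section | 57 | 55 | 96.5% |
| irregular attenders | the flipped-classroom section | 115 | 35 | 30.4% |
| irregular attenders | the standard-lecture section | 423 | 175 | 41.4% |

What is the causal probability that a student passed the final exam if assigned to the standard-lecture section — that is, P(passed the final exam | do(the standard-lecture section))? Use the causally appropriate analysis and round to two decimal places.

The mid-term attendance-specific comparison favours the standard-lecture section throughout, but the pooled figures favour the flipped-classroom section. The question is whether to condition on mid-term attendance.
The distribution of mid-term attendance is itself part of what the teaching method does — it is an intermediate outcome. Holding it fixed would remove that part of the effect; the total effect is the pooled difference.
So P(outcome | do(the standard-lecture section)) is just the pooled rate for the standard-lecture section: 230/480 = 0.479.

0.48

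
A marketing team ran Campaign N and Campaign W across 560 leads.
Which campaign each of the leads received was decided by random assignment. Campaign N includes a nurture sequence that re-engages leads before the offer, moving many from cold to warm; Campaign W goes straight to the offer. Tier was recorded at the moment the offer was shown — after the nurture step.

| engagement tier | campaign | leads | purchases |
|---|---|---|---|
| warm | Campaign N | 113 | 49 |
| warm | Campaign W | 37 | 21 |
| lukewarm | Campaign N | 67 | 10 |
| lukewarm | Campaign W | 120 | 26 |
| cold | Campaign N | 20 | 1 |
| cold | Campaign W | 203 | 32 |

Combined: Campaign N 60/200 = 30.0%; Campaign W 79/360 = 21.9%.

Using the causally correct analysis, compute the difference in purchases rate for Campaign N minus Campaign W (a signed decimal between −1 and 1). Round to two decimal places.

+0.08

The stratified and pooled comparisons disagree (Campaign W wins within each engagement tier; Campaign N wins overall), so the answer turns on the causal role of engagement tier.
Engagement tier here is a post-treatment variable shaped by the campaign; conditioning on it would introduce bias rather than remove it. The overall comparison is the causal one.
The causal difference is the pooled difference: 0.300 − 0.219 = +0.081.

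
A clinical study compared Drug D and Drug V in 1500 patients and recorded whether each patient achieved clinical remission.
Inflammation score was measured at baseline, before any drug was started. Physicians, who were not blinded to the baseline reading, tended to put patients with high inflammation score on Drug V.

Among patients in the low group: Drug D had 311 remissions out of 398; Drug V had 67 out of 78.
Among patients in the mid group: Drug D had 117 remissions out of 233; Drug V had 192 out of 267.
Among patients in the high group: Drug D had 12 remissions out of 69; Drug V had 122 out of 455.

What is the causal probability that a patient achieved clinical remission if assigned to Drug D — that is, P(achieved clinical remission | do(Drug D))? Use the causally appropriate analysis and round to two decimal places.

The inflammation score-specific comparison favours Drug V throughout, but the pooled figures favour Drug D. The question is whether to condition on inflammation score.
Inflammation score differs across drugs for reasons unrelated to any effect of the drug itself, and it separately predicts the outcome — a classic confounder. We must compare within inflammation score levels.
Standardising Drug D to the population inflammation score mix: 0.317·311/398 + 0.333·117/233 + 0.349·12/69 = 0.476.

0.48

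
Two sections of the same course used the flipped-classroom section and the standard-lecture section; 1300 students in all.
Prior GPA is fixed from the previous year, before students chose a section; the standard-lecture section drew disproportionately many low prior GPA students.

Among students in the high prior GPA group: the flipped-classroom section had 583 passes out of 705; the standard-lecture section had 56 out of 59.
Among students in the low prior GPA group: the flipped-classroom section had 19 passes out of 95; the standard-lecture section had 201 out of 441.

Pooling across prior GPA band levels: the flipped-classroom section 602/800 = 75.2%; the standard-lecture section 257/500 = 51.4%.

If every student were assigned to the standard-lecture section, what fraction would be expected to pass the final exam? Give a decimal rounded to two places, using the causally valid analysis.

0.75

Within every prior GPA band level the standard-lecture section has the higher rate, yet pooled the flipped-classroom section does — Simpson's reversal.
The imbalance in prior GPA band arose from how students were allocated, not from anything the teaching method did; and prior GPA band independently affects the outcome. The pooled gap is confounded — condition on prior GPA band.
Standardising the standard-lecture section to the population prior GPA band mix: 0.588·56/59 + 0.412·201/441 = 0.746.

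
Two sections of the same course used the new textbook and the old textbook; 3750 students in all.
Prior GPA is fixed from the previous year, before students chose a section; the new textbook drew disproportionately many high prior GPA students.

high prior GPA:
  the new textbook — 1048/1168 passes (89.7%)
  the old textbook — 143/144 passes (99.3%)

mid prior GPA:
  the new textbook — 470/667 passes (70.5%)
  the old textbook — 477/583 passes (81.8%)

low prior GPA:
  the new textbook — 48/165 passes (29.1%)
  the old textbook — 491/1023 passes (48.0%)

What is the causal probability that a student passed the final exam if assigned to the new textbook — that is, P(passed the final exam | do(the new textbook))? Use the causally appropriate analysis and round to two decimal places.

0.64

Here prior GPA band is a common cause — it drives both which teaching method a case falls under and the outcome. The crude comparison mixes populations; the stratum-specific rates are the causally relevant ones.
Standardising the new textbook to the population prior GPA band mix: 0.350·1048/1168 + 0.333·470/667 + 0.317·48/165 = 0.641.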